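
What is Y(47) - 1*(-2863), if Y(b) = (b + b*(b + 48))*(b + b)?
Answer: 426991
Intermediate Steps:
Y(b) = 2*b*(b + b*(48 + b)) (Y(b) = (b + b*(48 + b))*(2*b) = 2*b*(b + b*(48 + b)))
Y(47) - 1*(-2863) = 2*47**2*(49 + 47) - 1*(-2863) = 2*2209*96 + 2863 = 424128 + 2863 = 426991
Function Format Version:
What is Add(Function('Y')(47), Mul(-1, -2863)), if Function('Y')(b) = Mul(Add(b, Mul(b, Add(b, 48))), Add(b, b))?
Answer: 426991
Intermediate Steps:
Function('Y')(b) = Mul(2, b, Add(b, Mul(b, Add(48, b)))) (Function('Y')(b) = Mul(Add(b, Mul(b, Add(48, b))), Mul(2, b)) = Mul(2, b, Add(b, Mul(b, Add(48, b)))))
Add(Function('Y')(47), Mul(-1, -2863)) = Add(Mul(2, Pow(47, 2), Add(49, 47)), Mul(-1, -2863)) = Add(Mul(2, 2209, 96), 2863) = Add(424128, 2863) = 426991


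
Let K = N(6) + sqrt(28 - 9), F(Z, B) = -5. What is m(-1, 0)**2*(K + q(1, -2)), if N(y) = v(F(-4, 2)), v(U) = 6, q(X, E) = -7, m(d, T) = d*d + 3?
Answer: -16 + 16*sqrt(19) ≈ 53.742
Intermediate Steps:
m(d, T) = 3 + d**2 (m(d, T) = d**2 + 3 = 3 + d**2)
N(y) = 6
K = 6 + sqrt(19) (K = 6 + sqrt(28 - 9) = 6 + sqrt(19) ≈ 10.359)
m(-1, 0)**2*(K + q(1, -2)) = (3 + (-1)**2)**2*((6 + sqrt(19)) - 7) = (3 + 1)**2*(-1 + sqrt(19)) = 4**2*(-1 + sqrt(19)) = 16*(-1 + sqrt(19)) = -16 + 16*sqrt(19)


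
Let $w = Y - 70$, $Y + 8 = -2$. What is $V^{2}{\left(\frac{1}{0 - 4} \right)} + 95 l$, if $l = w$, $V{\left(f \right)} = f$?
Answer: $- \frac{121599}{16} \approx -7599.9$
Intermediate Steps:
$Y = -10$ ($Y = -8 - 2 = -10$)
$w = -80$ ($w = -10 - 70 = -80$)
$l = -80$
$V^{2}{\left(\frac{1}{0 - 4} \right)} + 95 l = \left(\frac{1}{0 - 4}\right)^{2} + 95 \left(-80\right) = \left(\frac{1}{-4}\right)^{2} - 7600 = \left(- \frac{1}{4}\right)^{2} - 7600 = \frac{1}{16} - 7600 = - \frac{121599}{16}$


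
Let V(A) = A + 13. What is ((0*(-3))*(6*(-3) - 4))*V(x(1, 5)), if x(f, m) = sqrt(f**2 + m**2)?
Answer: 0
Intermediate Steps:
V(A) = 13 + A
((0*(-3))*(6*(-3) - 4))*V(x(1, 5)) = ((0*(-3))*(6*(-3) - 4))*(13 + sqrt(1**2 + 5**2)) = (0*(-18 - 4))*(13 + sqrt(1 + 25)) = (0*(-22))*(13 + sqrt(26)) = 0*(13 + sqrt(26)) = 0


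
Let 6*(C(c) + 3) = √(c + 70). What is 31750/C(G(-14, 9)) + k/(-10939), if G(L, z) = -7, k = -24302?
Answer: -4167054242/317231 - 63500*√7/29 ≈ -18929.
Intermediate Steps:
C(c) = -3 + √(70 + c)/6 (C(c) = -3 + √(c + 70)/6 = -3 + √(70 + c)/6)
31750/C(G(-14, 9)) + k/(-10939) = 31750/(-3 + √(70 - 7)/6) - 24302/(-10939) = 31750/(-3 + √63/6) - 24302*(-1/10939) = 31750/(-3 + (3*√7)/6) + 24302/10939 = 31750/(-3 + √7/2) + 24302/10939 = 24302/10939 + 31750/(-3 + √7/2)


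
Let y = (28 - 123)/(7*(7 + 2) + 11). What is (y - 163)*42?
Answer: -255297/37 ≈ -6899.9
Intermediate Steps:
y = -95/74 (y = -95/(7*9 + 11) = -95/(63 + 11) = -95/74 ≈ -1.2838)
(y - 163)*42 = (-95/74 - 163)*42 = -12157/74*42 = -255297/37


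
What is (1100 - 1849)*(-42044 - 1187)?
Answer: 32380019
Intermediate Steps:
(1100 - 1849)*(-42044 - 1187) = -749*(-43231) = 32380019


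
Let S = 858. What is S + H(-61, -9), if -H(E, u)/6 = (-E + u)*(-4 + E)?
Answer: 21138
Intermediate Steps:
H(E, u) = -6*(-4 + E)*(u - E) (H(E, u) = -6*(-E + u)*(-4 + E) = -6*(u - E)*(-4 + E) = -6*(-4 + E)*(u - E))
S + H(-61, -9) = 858 + (-24*(-61) + 6*(-61)² + 24*(-9) - 6*(-61)*(-9)) = 858 + (1464 + 6*3721 - 216 - 3294) = 858 + (1464 + 22326 - 216 - 3294) = 858 + 20280 = 21138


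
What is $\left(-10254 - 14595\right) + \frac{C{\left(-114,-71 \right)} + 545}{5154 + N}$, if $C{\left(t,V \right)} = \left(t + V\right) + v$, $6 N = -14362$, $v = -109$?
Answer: $- \frac{205773816}{8281} \approx -24849.0$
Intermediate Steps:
$N = - \frac{7181}{3}$ ($N = \frac{1}{6} \left(-14362\right) = - \frac{7181}{3} \approx -2393.7$)
$C{\left(t,V \right)} = -109 + V + t$ ($C{\left(t,V \right)} = \left(t + V\right) - 109 = \left(V + t\right) - 109 = -109 + V + t$)
$\left(-10254 - 14595\right) + \frac{C{\left(-114,-71 \right)} + 545}{5154 + N} = \left(-10254 - 14595\right) + \frac{\left(-109 - 71 - 114\right) + 545}{5154 - \frac{7181}{3}} = -24849 + \frac{-294 + 545}{\frac{8281}{3}} = -24849 + 251 \cdot \frac{3}{8281} = -24849 + \frac{753}{8281} = - \frac{205773816}{8281}$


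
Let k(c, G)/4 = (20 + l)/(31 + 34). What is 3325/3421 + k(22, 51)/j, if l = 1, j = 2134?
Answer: 1907017/1960855 ≈ 0.97254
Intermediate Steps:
k(c, G) = 84/65 (k(c, G) = 4*((20 + 1)/(31 + 34)) = 4*(21/65) = 84/65)
3325/3421 + k(22, 51)/j = 3325/3421 + (84/65)/2134 = 3325*(1/3421) + (84/65)*(1/2134) = 3325/3421 + 42/69355 = 1907017/1960855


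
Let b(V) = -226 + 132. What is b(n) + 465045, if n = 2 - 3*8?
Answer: 464951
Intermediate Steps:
n = -22 (n = 2 - 24 = -22)
b(V) = -94
b(n) + 465045 = -94 + 465045 = 464951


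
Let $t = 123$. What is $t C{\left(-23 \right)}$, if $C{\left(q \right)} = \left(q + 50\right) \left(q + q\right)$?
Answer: $-152766$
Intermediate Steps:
$C{\left(q \right)} = 2 q \left(50 + q\right)$ ($C{\left(q \right)} = \left(50 + q\right) 2 q = 2 q \left(50 + q\right)$)
$t C{\left(-23 \right)} = 123 \cdot 2 \left(-23\right) \left(50 - 23\right) = 123 \cdot 2 \left(-23\right) 27 = 123 \left(-1242\right) = -152766$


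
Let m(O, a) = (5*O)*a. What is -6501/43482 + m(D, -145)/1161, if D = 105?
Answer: -368623879/5609178 ≈ -65.718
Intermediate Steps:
m(O, a) = 5*O*a
-6501/43482 + m(D, -145)/1161 = -6501/43482 + (5*105*(-145))/1161 = -6501*1/43482 - 76125*1/1161 = -2167/14494 - 25375/387 = -368623879/5609178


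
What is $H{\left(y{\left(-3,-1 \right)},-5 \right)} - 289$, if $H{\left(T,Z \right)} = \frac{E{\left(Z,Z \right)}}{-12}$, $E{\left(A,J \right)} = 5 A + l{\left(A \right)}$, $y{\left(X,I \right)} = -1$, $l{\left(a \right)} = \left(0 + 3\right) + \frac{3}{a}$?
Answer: $- \frac{17227}{60} \approx -287.12$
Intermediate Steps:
$l{\left(a \right)} = 3 + \frac{3}{a}$
$E{\left(A,J \right)} = 3 + \frac{3}{A} + 5 A$ ($E{\left(A,J \right)} = 5 A + \left(3 + \frac{3}{A}\right) = 3 + \frac{3}{A} + 5 A$)
$H{\left(T,Z \right)} = - \frac{1}{4} - \frac{5 Z}{12} - \frac{1}{4 Z}$ ($H{\left(T,Z \right)} = \frac{3 + \frac{3}{Z} + 5 Z}{-12} = \left(3 + \frac{3}{Z} + 5 Z\right) \left(- \frac{1}{12}\right) = - \frac{1}{4} - \frac{5 Z}{12} - \frac{1}{4 Z}$)
$H{\left(y{\left(-3,-1 \right)},-5 \right)} - 289 = \frac{-3 - 5 \left(-5\right)^{2} - -15}{12 \left(-5\right)} - 289 = \frac{1}{12} \left(- \frac{1}{5}\right) \left(-3 - 125 + 15\right) - 289 = \frac{1}{12} \left(- \frac{1}{5}\right) \left(-113\right) - 289 = \frac{113}{60} - 289 = - \frac{17227}{60}$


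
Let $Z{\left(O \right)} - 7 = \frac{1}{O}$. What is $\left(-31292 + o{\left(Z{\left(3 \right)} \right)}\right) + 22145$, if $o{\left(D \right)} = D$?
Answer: $- \frac{27419}{3} \approx -9139.7$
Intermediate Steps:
$Z{\left(O \right)} = 7 + \frac{1}{O}$
$\left(-31292 + o{\left(Z{\left(3 \right)} \right)}\right) + 22145 = \left(-31292 + \left(7 + \frac{1}{3}\right)\right) + 22145 = \left(-31292 + \frac{22}{3}\right) + 22145 = - \frac{93854}{3} + 22145 = - \frac{27419}{3}$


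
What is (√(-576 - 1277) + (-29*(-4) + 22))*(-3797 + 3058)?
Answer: -101982 - 739*I*√1853 ≈ -1.0198e+5 - 31811.0*I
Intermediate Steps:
(√(-576 - 1277) + (-29*(-4) + 22))*(-3797 + 3058) = (√(-1853) + (116 + 22))*(-739) = (I*√1853 + 138)*(-739) = (138 + I*√1853)*(-739) = -101982 - 739*I*√1853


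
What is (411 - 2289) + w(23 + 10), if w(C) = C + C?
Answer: -1812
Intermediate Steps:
w(C) = 2*C
(411 - 2289) + w(23 + 10) = (411 - 2289) + 2*(23 + 10) = -1878 + 2*33 = -1878 + 66 = -1812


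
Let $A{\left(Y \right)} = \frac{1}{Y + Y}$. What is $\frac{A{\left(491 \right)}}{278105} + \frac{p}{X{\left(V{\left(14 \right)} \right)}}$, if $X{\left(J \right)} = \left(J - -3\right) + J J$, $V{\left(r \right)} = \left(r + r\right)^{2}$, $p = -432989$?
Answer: $- \frac{118248909924347}{168076935555730} \approx -0.70354$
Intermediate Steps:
$A{\left(Y \right)} = \frac{1}{2 Y}$
$V{\left(r \right)} = 4 r^{2}$ ($V{\left(r \right)} = \left(2 r\right)^{2} = 4 r^{2}$)
$X{\left(J \right)} = 3 + J + J^{2}$ ($X{\left(J \right)} = \left(J + 3\right) + J^{2} = \left(3 + J\right) + J^{2} = 3 + J + J^{2}$)
$\frac{A{\left(491 \right)}}{278105} + \frac{p}{X{\left(V{\left(14 \right)} \right)}} = \frac{\frac{1}{2} \cdot \frac{1}{491}}{278105} - \frac{432989}{3 + 4 \cdot 14^{2} + \left(4 \cdot 14^{2}\right)^{2}} = \frac{1}{2} \cdot \frac{1}{491} \cdot \frac{1}{278105} - \frac{432989}{3 + 4 \cdot 196 + \left(4 \cdot 196\right)^{2}} = \frac{1}{982} \cdot \frac{1}{278105} - \frac{432989}{3 + 784 + 784^{2}} = \frac{1}{273099110} - \frac{432989}{3 + 784 + 614656} = \frac{1}{273099110} - \frac{432989}{615443} = - \frac{118248909924347}{168076935555730}$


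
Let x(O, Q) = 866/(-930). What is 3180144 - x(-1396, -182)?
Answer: 1478767393/465 ≈ 3.1801e+6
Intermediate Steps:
x(O, Q) = -433/465 (x(O, Q) = 866*(-1/930) = -433/465)
3180144 - x(-1396, -182) = 3180144 - 1*(-433/465) = 3180144 + 433/465 = 1478767393/465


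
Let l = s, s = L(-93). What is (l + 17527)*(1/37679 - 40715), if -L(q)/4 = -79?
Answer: -27372954936012/37679 ≈ -7.2648e+8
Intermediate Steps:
L(q) = 316 (L(q) = -4*(-79) = 316)
s = 316
l = 316
(l + 17527)*(1/37679 - 40715) = (316 + 17527)*(1/37679 - 40715) = 17843*(1/37679 - 40715) = 17843*(-1534100484/37679) = -27372954936012/37679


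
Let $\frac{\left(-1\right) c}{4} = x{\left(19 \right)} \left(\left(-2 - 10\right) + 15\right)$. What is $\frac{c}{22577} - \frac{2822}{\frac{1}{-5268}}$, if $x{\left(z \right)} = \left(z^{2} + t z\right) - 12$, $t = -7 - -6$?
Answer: $\frac{335636360832}{22577} \approx 1.4866 \cdot 10^{7}$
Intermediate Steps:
$t = -1$ ($t = -7 + 6 = -1$)
$x{\left(z \right)} = -12 + z^{2} - z$ ($x{\left(z \right)} = \left(z^{2} - z\right) - 12 = -12 + z^{2} - z$)
$c = -3960$ ($c = - 4 \left(-12 + 19^{2} - 19\right) \left(\left(-2 - 10\right) + 15\right) = - 4 \left(-12 + 361 - 19\right) \left(-12 + 15\right) = - 4 \cdot 330 \cdot 3 = \left(-4\right) 990 = -3960$)
$\frac{c}{22577} - \frac{2822}{\frac{1}{-5268}} = - \frac{3960}{22577} - \frac{2822}{\frac{1}{-5268}} = \left(-3960\right) \frac{1}{22577} - \frac{2822}{- \frac{1}{5268}} = - \frac{3960}{22577} - -14866296 = - \frac{3960}{22577} + 14866296 = \frac{335636360832}{22577}$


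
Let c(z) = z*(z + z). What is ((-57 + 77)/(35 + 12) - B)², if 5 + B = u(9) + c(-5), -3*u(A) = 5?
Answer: 36602500/19881 ≈ 1841.1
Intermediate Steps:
u(A) = -5/3 (u(A) = -⅓*5 = -5/3)
c(z) = 2*z² (c(z) = z*(2*z) = 2*z²)
B = 130/3 (B = -5 + (-5/3 + 2*(-5)²) = -5 + (-5/3 + 2*25) = -5 + (-5/3 + 50) = -5 + 145/3 = 130/3 ≈ 43.333)
((-57 + 77)/(35 + 12) - B)² = ((-57 + 77)/(35 + 12) - 1*130/3)² = (20/47 - 130/3)² = (-6050/141)² = 36602500/19881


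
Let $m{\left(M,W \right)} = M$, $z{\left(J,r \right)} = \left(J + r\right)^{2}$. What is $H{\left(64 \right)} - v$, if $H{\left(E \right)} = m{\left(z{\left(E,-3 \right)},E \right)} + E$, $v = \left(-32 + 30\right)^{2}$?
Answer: $3781$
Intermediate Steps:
$v = 4$ ($v = \left(-2\right)^{2} = 4$)
$H{\left(E \right)} = E + \left(-3 + E\right)^{2}$ ($H{\left(E \right)} = \left(E - 3\right)^{2} + E = \left(-3 + E\right)^{2} + E = E + \left(-3 + E\right)^{2}$)
$H{\left(64 \right)} - v = \left(64 + \left(-3 + 64\right)^{2}\right) - 4 = \left(64 + 61^{2}\right) - 4 = \left(64 + 3721\right) - 4 = 3785 - 4 = 3781$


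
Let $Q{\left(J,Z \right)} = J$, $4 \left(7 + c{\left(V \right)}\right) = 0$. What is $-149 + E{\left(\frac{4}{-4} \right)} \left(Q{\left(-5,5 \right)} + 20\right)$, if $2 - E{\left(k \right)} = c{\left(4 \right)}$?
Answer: $-14$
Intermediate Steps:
$c{\left(V \right)} = -7$ ($c{\left(V \right)} = -7 + \frac{1}{4} \cdot 0 = -7 + 0 = -7$)
$E{\left(k \right)} = 9$ ($E{\left(k \right)} = 2 - -7 = 2 + 7 = 9$)
$-149 + E{\left(\frac{4}{-4} \right)} \left(Q{\left(-5,5 \right)} + 20\right) = -149 + 9 \left(-5 + 20\right) = -149 + 9 \cdot 15 = -149 + 135 = -14$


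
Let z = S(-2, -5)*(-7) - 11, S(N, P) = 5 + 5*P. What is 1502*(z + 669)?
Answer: 1198596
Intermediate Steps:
z = 129 (z = (5 + 5*(-5))*(-7) - 11 = (5 - 25)*(-7) - 11 = -20*(-7) - 11 = 140 - 11 = 129)
1502*(z + 669) = 1502*(129 + 669) = 1502*798 = 1198596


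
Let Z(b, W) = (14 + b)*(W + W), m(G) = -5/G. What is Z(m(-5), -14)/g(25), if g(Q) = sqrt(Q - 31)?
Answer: 70*I*sqrt(6) ≈ 171.46*I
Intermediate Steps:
Z(b, W) = 2*W*(14 + b) (Z(b, W) = (14 + b)*(2*W) = 2*W*(14 + b))
g(Q) = sqrt(-31 + Q)
Z(m(-5), -14)/g(25) = (2*(-14)*(14 - 5/(-5)))/(sqrt(-31 + 25)) = (2*(-14)*(14 - 5*(-1/5)))/(sqrt(-6)) = (2*(-14)*(14 + 1))/((I*sqrt(6))) = (2*(-14)*15)*(-I*sqrt(6)/6) = -(-70)*I*sqrt(6) = 70*I*sqrt(6)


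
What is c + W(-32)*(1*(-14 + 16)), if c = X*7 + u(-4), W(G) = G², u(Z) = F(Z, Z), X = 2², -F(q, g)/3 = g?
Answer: 2088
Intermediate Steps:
F(q, g) = -3*g
X = 4
u(Z) = -3*Z
c = 40 (c = 4*7 - 3*(-4) = 28 + 12 = 40)
c + W(-32)*(1*(-14 + 16)) = 40 + (-32)²*(1*(-14 + 16)) = 40 + 1024*(1*2) = 40 + 1024*2 = 40 + 2048 = 2088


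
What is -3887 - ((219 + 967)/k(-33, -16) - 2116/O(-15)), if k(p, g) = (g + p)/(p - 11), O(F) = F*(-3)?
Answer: -10815431/2205 ≈ -4905.0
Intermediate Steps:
O(F) = -3*F
k(p, g) = (g + p)/(-11 + p)
-3887 - ((219 + 967)/k(-33, -16) - 2116/O(-15)) = -3887 - ((219 + 967)/(((-16 - 33)/(-11 - 33))) - 2116/((-3*(-15)))) = -3887 - (1186/((-49/(-44))) - 2116/45) = -3887 - (1186/((-1/44*(-49))) - 2116*1/45) = -3887 - (1186/(49/44) - 2116/45) = -3887 - (1186*(44/49) - 2116/45) = -3887 - (52184/49 - 2116/45) = -3887 - 1*2244596/2205 = -3887 - 2244596/2205 = -10815431/2205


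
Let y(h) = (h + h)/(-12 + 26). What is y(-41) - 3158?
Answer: -22147/7 ≈ -3163.9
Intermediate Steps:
y(h) = h/7 (y(h) = (2*h)/14 = (2*h)*(1/14) = h/7)
y(-41) - 3158 = (⅐)*(-41) - 3158 = -41/7 - 3158 = -22147/7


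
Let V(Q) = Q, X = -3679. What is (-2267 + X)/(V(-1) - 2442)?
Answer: 5946/2443 ≈ 2.4339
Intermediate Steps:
(-2267 + X)/(V(-1) - 2442) = (-2267 - 3679)/(-1 - 2442) = -5946/(-2443) = -5946*(-1/2443) = 5946/2443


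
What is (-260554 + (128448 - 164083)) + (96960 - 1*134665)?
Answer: -333894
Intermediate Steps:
(-260554 + (128448 - 164083)) + (96960 - 1*134665) = (-260554 - 35635) + (96960 - 134665) = -296189 - 37705 = -333894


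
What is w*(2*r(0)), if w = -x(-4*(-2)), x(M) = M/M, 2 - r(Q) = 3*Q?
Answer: -4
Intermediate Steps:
r(Q) = 2 - 3*Q
x(M) = 1
w = -1 (w = -1*1 = -1)
w*(2*r(0)) = -2*(2 - 3*0) = -2*(2 + 0) = -2*2 = -1*4 = -4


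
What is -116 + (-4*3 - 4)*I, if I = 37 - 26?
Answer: -292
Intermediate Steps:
I = 11
-116 + (-4*3 - 4)*I = -116 + (-4*3 - 4)*11 = -116 + (-12 - 4)*11 = -116 - 16*11 = -116 - 176 = -292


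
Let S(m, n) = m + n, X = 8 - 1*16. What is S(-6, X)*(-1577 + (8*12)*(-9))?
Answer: 34174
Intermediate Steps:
X = -8 (X = 8 - 16 = -8)
S(-6, X)*(-1577 + (8*12)*(-9)) = (-6 - 8)*(-1577 + (8*12)*(-9)) = -14*(-1577 + 96*(-9)) = -14*(-1577 - 864) = -14*(-2441) = 34174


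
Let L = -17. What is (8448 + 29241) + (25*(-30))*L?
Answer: 50439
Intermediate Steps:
(8448 + 29241) + (25*(-30))*L = (8448 + 29241) + (25*(-30))*(-17) = 37689 - 750*(-17) = 37689 + 12750 = 50439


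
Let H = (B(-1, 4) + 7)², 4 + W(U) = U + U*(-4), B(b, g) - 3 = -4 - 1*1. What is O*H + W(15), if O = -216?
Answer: -5449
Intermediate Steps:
B(b, g) = -2 (B(b, g) = 3 + (-4 - 1*1) = 3 + (-4 - 1) = 3 - 5 = -2)
W(U) = -4 - 3*U (W(U) = -4 + (U + U*(-4)) = -4 + (U - 4*U) = -4 - 3*U)
H = 25 (H = (-2 + 7)² = 5² = 25)
O*H + W(15) = -216*25 + (-4 - 3*15) = -5400 + (-4 - 45) = -5400 - 49 = -5449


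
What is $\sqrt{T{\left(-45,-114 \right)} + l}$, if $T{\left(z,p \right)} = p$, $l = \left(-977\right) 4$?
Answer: $i \sqrt{4022} \approx 63.419 i$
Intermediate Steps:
$l = -3908$
$\sqrt{T{\left(-45,-114 \right)} + l} = \sqrt{-114 - 3908} = \sqrt{-4022} = i \sqrt{4022}$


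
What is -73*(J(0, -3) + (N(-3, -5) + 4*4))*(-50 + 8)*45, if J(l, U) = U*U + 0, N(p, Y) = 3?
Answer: 3863160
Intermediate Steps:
J(l, U) = U² (J(l, U) = U² + 0 = U²)
-73*(J(0, -3) + (N(-3, -5) + 4*4))*(-50 + 8)*45 = -73*((-3)² + (3 + 4*4))*(-50 + 8)*45 = -73*(9 + (3 + 16))*(-42)*45 = -73*(9 + 19)*(-42)*45 = -2044*(-42)*45 = -73*(-1176)*45 = 85848*45 = 3863160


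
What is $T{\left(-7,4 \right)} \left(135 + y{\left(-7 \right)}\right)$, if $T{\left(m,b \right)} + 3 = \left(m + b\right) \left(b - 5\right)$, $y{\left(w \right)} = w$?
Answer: $0$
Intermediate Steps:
$T{\left(m,b \right)} = -3 + \left(-5 + b\right) \left(b + m\right)$ ($T{\left(m,b \right)} = -3 + \left(m + b\right) \left(b - 5\right) = -3 + \left(b + m\right) \left(-5 + b\right) = -3 + \left(-5 + b\right) \left(b + m\right)$)
$T{\left(-7,4 \right)} \left(135 + y{\left(-7 \right)}\right) = \left(-3 + 4^{2} - 20 - -35 + 4 \left(-7\right)\right) \left(135 - 7\right) = \left(-3 + 16 - 20 + 35 - 28\right) 128 = 0 \cdot 128 = 0$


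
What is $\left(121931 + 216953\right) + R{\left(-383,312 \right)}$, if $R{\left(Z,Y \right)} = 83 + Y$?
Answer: $339279$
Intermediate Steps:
$\left(121931 + 216953\right) + R{\left(-383,312 \right)} = \left(121931 + 216953\right) + \left(83 + 312\right) = 338884 + 395 = 339279$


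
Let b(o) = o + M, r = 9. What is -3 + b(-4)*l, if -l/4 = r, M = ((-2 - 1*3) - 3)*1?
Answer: 429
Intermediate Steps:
M = -8 (M = ((-2 - 3) - 3)*1 = (-5 - 3)*1 = -8*1 = -8)
b(o) = -8 + o (b(o) = o - 8 = -8 + o)
l = -36 (l = -4*9 = -36)
-3 + b(-4)*l = -3 + (-8 - 4)*(-36) = -3 - 12*(-36) = -3 + 432 = 429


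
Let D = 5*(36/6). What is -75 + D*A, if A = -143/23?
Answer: -6015/23 ≈ -261.52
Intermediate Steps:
A = -143/23 (A = -143*1/23 = -143/23 ≈ -6.2174)
D = 30 (D = 5*(36*(⅙)) = 5*6 = 30)
-75 + D*A = -75 + 30*(-143/23) = -75 - 4290/23 = -6015/23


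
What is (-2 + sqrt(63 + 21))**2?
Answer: 88 - 8*sqrt(21) ≈ 51.339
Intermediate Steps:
(-2 + sqrt(63 + 21))**2 = (-2 + sqrt(84))**2 = (-2 + 2*sqrt(21))**2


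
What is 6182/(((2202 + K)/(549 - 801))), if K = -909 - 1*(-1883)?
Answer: -194733/397 ≈ -490.51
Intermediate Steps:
K = 974 (K = -909 + 1883 = 974)
6182/(((2202 + K)/(549 - 801))) = 6182/(((2202 + 974)/(549 - 801))) = 6182/((3176/(-252))) = 6182/((3176*(-1/252))) = 6182/(-794/63) = 6182*(-63/794) = -194733/397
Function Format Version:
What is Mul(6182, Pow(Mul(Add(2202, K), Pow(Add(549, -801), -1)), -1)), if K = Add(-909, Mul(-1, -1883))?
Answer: Rational(-194733, 397) ≈ -490.51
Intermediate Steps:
K = 974 (K = Add(-909, 1883) = 974)
Mul(6182, Pow(Mul(Add(2202, K), Pow(Add(549, -801), -1)), -1)) = Mul(6182, Pow(Mul(Add(2202, 974), Pow(Add(549, -801), -1)), -1)) = Mul(6182, Pow(Mul(3176, Pow(-252, -1)), -1)) = Mul(6182, Pow(Mul(3176, Rational(-1, 252)), -1)) = Mul(6182, Pow(Rational(-794, 63), -1)) = Mul(6182, Rational(-63, 794)) = Rational(-194733, 397)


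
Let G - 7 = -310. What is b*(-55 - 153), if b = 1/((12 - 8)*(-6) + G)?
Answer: 208/327 ≈ 0.63609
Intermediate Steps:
G = -303 (G = 7 - 310 = -303)
b = -1/327 (b = 1/((12 - 8)*(-6) - 303) = 1/(4*(-6) - 303) = 1/(-24 - 303) = 1/(-327) = -1/327 ≈ -0.0030581)
b*(-55 - 153) = -(-55 - 153)/327 = -1/327*(-208) = 208/327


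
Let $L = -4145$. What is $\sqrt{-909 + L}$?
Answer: $19 i \sqrt{14} \approx 71.092 i$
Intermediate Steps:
$\sqrt{-909 + L} = \sqrt{-909 - 4145} = \sqrt{-5054} = 19 i \sqrt{14}$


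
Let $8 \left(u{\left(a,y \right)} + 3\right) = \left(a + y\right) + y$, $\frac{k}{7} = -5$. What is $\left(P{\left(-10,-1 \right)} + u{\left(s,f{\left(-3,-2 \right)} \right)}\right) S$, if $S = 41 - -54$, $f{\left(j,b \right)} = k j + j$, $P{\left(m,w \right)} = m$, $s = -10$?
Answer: $\frac{4275}{4} \approx 1068.8$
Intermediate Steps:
$k = -35$ ($k = 7 \left(-5\right) = -35$)
$f{\left(j,b \right)} = - 34 j$ ($f{\left(j,b \right)} = - 35 j + j = - 34 j$)
$S = 95$ ($S = 41 + 54 = 95$)
$u{\left(a,y \right)} = -3 + \frac{y}{4} + \frac{a}{8}$ ($u{\left(a,y \right)} = -3 + \frac{\left(a + y\right) + y}{8} = -3 + \frac{a + 2 y}{8} = -3 + \left(\frac{y}{4} + \frac{a}{8}\right) = -3 + \frac{y}{4} + \frac{a}{8}$)
$\left(P{\left(-10,-1 \right)} + u{\left(s,f{\left(-3,-2 \right)} \right)}\right) S = \left(-10 + \left(-3 + \frac{\left(-34\right) \left(-3\right)}{4} + \frac{1}{8} \left(-10\right)\right)\right) 95 = \left(-10 - - \frac{85}{4}\right) 95 = \left(-10 + \frac{85}{4}\right) 95 = \frac{45}{4} \cdot 95 = \frac{4275}{4}$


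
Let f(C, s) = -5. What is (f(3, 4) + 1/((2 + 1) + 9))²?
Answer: 3481/144 ≈ 24.174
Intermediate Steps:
(f(3, 4) + 1/((2 + 1) + 9))² = (-5 + 1/((2 + 1) + 9))² = (-5 + 1/(3 + 9))² = (-5 + 1/12)² = (-59/12)² = 3481/144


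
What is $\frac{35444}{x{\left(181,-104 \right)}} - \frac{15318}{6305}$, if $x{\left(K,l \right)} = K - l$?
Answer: $\frac{43821758}{359385} \approx 121.94$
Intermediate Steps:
$\frac{35444}{x{\left(181,-104 \right)}} - \frac{15318}{6305} = \frac{35444}{181 - -104} - \frac{15318}{6305} = \frac{35444}{181 + 104} - \frac{15318}{6305} = \frac{35444}{285} - \frac{15318}{6305} = \frac{43821758}{359385}$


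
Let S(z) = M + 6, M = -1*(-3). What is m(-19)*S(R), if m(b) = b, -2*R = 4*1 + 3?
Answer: -171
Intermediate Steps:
M = 3
R = -7/2 (R = -(4*1 + 3)/2 = -(4 + 3)/2 = -1/2*7 = -7/2 ≈ -3.5000)
S(z) = 9 (S(z) = 3 + 6 = 9)
m(-19)*S(R) = -19*9 = -171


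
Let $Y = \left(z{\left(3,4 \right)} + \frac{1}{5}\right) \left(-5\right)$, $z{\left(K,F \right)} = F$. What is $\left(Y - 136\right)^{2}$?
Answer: $24649$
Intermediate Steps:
$Y = -21$ ($Y = \left(4 + \frac{1}{5}\right) \left(-5\right) = \frac{21}{5} \left(-5\right) = -21$)
$\left(Y - 136\right)^{2} = \left(-21 - 136\right)^{2} = \left(-157\right)^{2} = 24649$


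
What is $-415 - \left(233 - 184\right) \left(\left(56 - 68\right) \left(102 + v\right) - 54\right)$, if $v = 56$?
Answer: $95135$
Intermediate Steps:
$-415 - \left(233 - 184\right) \left(\left(56 - 68\right) \left(102 + v\right) - 54\right) = -415 - \left(233 - 184\right) \left(\left(56 - 68\right) \left(102 + 56\right) - 54\right) = -415 - 49 \left(\left(-12\right) 158 - 54\right) = -415 - 49 \left(-1896 - 54\right) = -415 - 49 \left(-1950\right) = -415 - -95550 = -415 + 95550 = 95135$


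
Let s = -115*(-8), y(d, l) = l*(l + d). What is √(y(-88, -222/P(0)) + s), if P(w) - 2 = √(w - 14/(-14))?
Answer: 2*√3227 ≈ 113.61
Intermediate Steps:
P(w) = 2 + √(1 + w) (P(w) = 2 + √(w - 14/(-14)) = 2 + √(w - 14*(-1/14)) = 2 + √(w + 1) = 2 + √(1 + w))
y(d, l) = l*(d + l)
s = 920
√(y(-88, -222/P(0)) + s) = √((-222/(2 + √(1 + 0)))*(-88 - 222/(2 + √(1 + 0))) + 920) = √((-222/(2 + √1))*(-88 - 222/(2 + √1)) + 920) = √((-222/(2 + 1))*(-88 - 222/(2 + 1)) + 920) = √((-222/3)*(-88 - 222/3) + 920) = √((-222*⅓)*(-88 - 222*⅓) + 920) = √(-74*(-88 - 74) + 920) = √(-74*(-162) + 920) = √(11988 + 920) = √12908 = 2*√3227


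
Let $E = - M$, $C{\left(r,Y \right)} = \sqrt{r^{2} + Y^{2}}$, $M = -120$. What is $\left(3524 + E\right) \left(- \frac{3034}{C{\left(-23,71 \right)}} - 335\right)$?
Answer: $-1220740 - \frac{5527948 \sqrt{5570}}{2785} \approx -1.3689 \cdot 10^{6}$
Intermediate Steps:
$C{\left(r,Y \right)} = \sqrt{Y^{2} + r^{2}}$
$E = 120$ ($E = \left(-1\right) \left(-120\right) = 120$)
$\left(3524 + E\right) \left(- \frac{3034}{C{\left(-23,71 \right)}} - 335\right) = \left(3524 + 120\right) \left(- \frac{3034}{\sqrt{71^{2} + \left(-23\right)^{2}}} - 335\right) = 3644 \left(- \frac{3034}{\sqrt{5041 + 529}} - 335\right) = 3644 \left(- \frac{3034}{\sqrt{5570}} - 335\right) = 3644 \left(- 3034 \frac{\sqrt{5570}}{5570} - 335\right) = 3644 \left(- \frac{1517 \sqrt{5570}}{2785} - 335\right) = 3644 \left(-335 - \frac{1517 \sqrt{5570}}{2785}\right) = -1220740 - \frac{5527948 \sqrt{5570}}{2785}$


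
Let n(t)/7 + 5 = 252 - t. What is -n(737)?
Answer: 3430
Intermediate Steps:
n(t) = 1729 - 7*t (n(t) = -35 + 7*(252 - t) = -35 + (1764 - 7*t) = 1729 - 7*t)
-n(737) = -(1729 - 7*737) = -(1729 - 5159) = -1*(-3430) = 3430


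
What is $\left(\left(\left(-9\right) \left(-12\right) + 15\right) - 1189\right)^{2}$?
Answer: $1136356$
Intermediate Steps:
$\left(\left(\left(-9\right) \left(-12\right) + 15\right) - 1189\right)^{2} = \left(\left(108 + 15\right) - 1189\right)^{2} = \left(123 - 1189\right)^{2} = \left(-1066\right)^{2} = 1136356$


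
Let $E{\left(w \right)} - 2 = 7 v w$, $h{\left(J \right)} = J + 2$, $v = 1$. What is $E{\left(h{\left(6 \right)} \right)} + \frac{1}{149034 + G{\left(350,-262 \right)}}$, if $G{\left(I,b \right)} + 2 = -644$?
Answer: $\frac{8606505}{148388} \approx 58.0$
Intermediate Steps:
$G{\left(I,b \right)} = -646$ ($G{\left(I,b \right)} = -2 - 644 = -646$)
$h{\left(J \right)} = 2 + J$
$E{\left(w \right)} = 2 + 7 w$ ($E{\left(w \right)} = 2 + 7 \cdot 1 w = 2 + 7 w$)
$E{\left(h{\left(6 \right)} \right)} + \frac{1}{149034 + G{\left(350,-262 \right)}} = \left(2 + 7 \left(2 + 6\right)\right) + \frac{1}{149034 - 646} = \left(2 + 7 \cdot 8\right) + \frac{1}{148388} = \left(2 + 56\right) + \frac{1}{148388} = 58 + \frac{1}{148388} = \frac{8606505}{148388}$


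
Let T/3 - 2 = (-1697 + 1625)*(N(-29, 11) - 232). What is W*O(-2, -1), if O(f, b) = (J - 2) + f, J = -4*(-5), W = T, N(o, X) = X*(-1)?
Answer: 839904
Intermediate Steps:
N(o, X) = -X
T = 52494 (T = 6 + 3*((-1697 + 1625)*(-1*11 - 232)) = 6 + 3*(-72*(-11 - 232)) = 6 + 3*(-72*(-243)) = 6 + 3*17496 = 6 + 52488 = 52494)
W = 52494
J = 20
O(f, b) = 18 + f (O(f, b) = (20 - 2) + f = 18 + f)
W*O(-2, -1) = 52494*(18 - 2) = 52494*16 = 839904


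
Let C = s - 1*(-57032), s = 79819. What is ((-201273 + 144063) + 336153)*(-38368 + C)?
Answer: 27471143469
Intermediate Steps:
C = 136851 (C = 79819 - 1*(-57032) = 79819 + 57032 = 136851)
((-201273 + 144063) + 336153)*(-38368 + C) = ((-201273 + 144063) + 336153)*(-38368 + 136851) = (-57210 + 336153)*98483 = 278943*98483 = 27471143469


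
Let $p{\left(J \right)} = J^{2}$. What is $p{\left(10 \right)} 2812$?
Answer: $281200$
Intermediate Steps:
$p{\left(10 \right)} 2812 = 10^{2} \cdot 2812 = 100 \cdot 2812 = 281200$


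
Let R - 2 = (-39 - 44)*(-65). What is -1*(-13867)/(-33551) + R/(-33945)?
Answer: -31037622/54232795 ≈ -0.57230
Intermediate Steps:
R = 5397 (R = 2 + (-39 - 44)*(-65) = 2 - 83*(-65) = 2 + 5395 = 5397)
-1*(-13867)/(-33551) + R/(-33945) = -1*(-13867)/(-33551) + 5397/(-33945) = 13867*(-1/33551) + 5397*(-1/33945) = -1981/4793 - 1799/11315 = -31037622/54232795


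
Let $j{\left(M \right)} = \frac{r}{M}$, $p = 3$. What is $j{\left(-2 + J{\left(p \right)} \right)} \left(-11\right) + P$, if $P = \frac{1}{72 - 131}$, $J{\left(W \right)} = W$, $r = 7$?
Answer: $- \frac{4544}{59} \approx -77.017$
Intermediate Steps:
$j{\left(M \right)} = \frac{7}{M}$
$P = - \frac{1}{59}$ ($P = \frac{1}{-59} = - \frac{1}{59} \approx -0.016949$)
$j{\left(-2 + J{\left(p \right)} \right)} \left(-11\right) + P = \frac{7}{-2 + 3} \left(-11\right) - \frac{1}{59} = \frac{7}{1} \left(-11\right) - \frac{1}{59} = 7 \cdot 1 \left(-11\right) - \frac{1}{59} = 7 \left(-11\right) - \frac{1}{59} = -77 - \frac{1}{59} = - \frac{4544}{59}$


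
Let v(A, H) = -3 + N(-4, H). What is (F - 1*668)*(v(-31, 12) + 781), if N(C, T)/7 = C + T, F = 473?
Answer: -162630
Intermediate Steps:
N(C, T) = 7*C + 7*T (N(C, T) = 7*(C + T) = 7*C + 7*T)
v(A, H) = -31 + 7*H (v(A, H) = -3 + (7*(-4) + 7*H) = -3 + (-28 + 7*H) = -31 + 7*H)
(F - 1*668)*(v(-31, 12) + 781) = (473 - 1*668)*((-31 + 7*12) + 781) = (473 - 668)*((-31 + 84) + 781) = -195*(53 + 781) = -195*834 = -162630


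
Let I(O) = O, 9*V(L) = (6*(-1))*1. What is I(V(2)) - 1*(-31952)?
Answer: 95854/3 ≈ 31951.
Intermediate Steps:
V(L) = -⅔ (V(L) = ((6*(-1))*1)/9 = (-6*1)/9 = (⅑)*(-6) = -⅔)
I(V(2)) - 1*(-31952) = -⅔ - 1*(-31952) = -⅔ + 31952 = 95854/3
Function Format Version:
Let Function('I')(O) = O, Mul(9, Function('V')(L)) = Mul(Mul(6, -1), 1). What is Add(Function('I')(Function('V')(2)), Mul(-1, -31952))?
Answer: Rational(95854, 3) ≈ 31951.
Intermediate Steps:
Function('V')(L) = Rational(-2, 3) (Function('V')(L) = Mul(Rational(1, 9), Mul(Mul(6, -1), 1)) = Mul(Rational(1, 9), Mul(-6, 1)) = Mul(Rational(1, 9), -6) = Rational(-2, 3))
Add(Function('I')(Function('V')(2)), Mul(-1, -31952)) = Add(Rational(-2, 3), Mul(-1, -31952)) = Add(Rational(-2, 3), 31952) = Rational(95854, 3)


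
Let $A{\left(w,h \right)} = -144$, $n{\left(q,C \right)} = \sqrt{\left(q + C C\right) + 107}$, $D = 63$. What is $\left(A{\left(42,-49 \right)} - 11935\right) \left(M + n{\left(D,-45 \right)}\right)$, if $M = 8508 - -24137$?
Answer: $-394318955 - 12079 \sqrt{2195} \approx -3.9489 \cdot 10^{8}$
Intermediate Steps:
$n{\left(q,C \right)} = \sqrt{107 + q + C^{2}}$ ($n{\left(q,C \right)} = \sqrt{\left(q + C^{2}\right) + 107} = \sqrt{107 + q + C^{2}}$)
$M = 32645$ ($M = 8508 + 24137 = 32645$)
$\left(A{\left(42,-49 \right)} - 11935\right) \left(M + n{\left(D,-45 \right)}\right) = \left(-144 - 11935\right) \left(32645 + \sqrt{107 + 63 + \left(-45\right)^{2}}\right) = - 12079 \left(32645 + \sqrt{107 + 63 + 2025}\right) = - 12079 \left(32645 + \sqrt{2195}\right) = -394318955 - 12079 \sqrt{2195}$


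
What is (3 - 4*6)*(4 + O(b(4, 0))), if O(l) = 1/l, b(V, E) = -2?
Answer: -147/2 ≈ -73.500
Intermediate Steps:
(3 - 4*6)*(4 + O(b(4, 0))) = (3 - 4*6)*(4 + 1/(-2)) = (3 - 24)*(4 - 1/2) = -21*7/2 = -147/2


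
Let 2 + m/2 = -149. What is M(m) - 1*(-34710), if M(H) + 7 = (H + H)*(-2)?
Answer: 35911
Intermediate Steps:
m = -302 (m = -4 + 2*(-149) = -4 - 298 = -302)
M(H) = -7 - 4*H (M(H) = -7 + (H + H)*(-2) = -7 + (2*H)*(-2) = -7 - 4*H)
M(m) - 1*(-34710) = (-7 - 4*(-302)) - 1*(-34710) = (-7 + 1208) + 34710 = 1201 + 34710 = 35911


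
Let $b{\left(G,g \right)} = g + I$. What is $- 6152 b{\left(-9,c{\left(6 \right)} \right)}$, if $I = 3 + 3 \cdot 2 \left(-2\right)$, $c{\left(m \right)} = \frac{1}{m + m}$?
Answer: $\frac{164566}{3} \approx 54855.0$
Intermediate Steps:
$c{\left(m \right)} = \frac{1}{2 m}$
$I = -9$ ($I = 3 + 6 \left(-2\right) = 3 - 12 = -9$)
$b{\left(G,g \right)} = -9 + g$ ($b{\left(G,g \right)} = g - 9 = -9 + g$)
$- 6152 b{\left(-9,c{\left(6 \right)} \right)} = - 6152 \left(-9 + \frac{1}{2 \cdot 6}\right) = - 6152 \left(-9 + \frac{1}{2} \cdot \frac{1}{6}\right) = - 6152 \left(-9 + \frac{1}{12}\right) = \left(-6152\right) \left(- \frac{107}{12}\right) = \frac{164566}{3}$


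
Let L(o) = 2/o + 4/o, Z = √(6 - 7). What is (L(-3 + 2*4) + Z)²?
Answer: 11/25 + 12*I/5 ≈ 0.44 + 2.4*I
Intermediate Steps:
Z = I (Z = √(-1) = I ≈ 1.0*I)
L(o) = 6/o
(L(-3 + 2*4) + Z)² = (6/(-3 + 2*4) + I)² = (6/(-3 + 8) + I)² = (6/5 + I)²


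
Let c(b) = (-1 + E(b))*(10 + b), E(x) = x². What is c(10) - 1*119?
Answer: 1861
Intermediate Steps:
c(b) = (-1 + b²)*(10 + b)
c(10) - 1*119 = (-10 + 10³ - 1*10 + 10*10²) - 1*119 = (-10 + 1000 - 10 + 10*100) - 119 = (-10 + 1000 - 10 + 1000) - 119 = 1980 - 119 = 1861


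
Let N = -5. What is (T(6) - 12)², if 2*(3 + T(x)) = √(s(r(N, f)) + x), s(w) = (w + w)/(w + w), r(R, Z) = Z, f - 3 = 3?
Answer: (30 - √7)²/4 ≈ 187.06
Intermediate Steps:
f = 6 (f = 3 + 3 = 6)
s(w) = 1 (s(w) = (2*w)/((2*w)) = (2*w)*(1/(2*w)) = 1)
T(x) = -3 + √(1 + x)/2
(T(6) - 12)² = ((-3 + √(1 + 6)/2) - 12)² = ((-3 + √7/2) - 12)² = (-15 + √7/2)²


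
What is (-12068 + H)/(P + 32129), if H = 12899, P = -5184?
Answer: 831/26945 ≈ 0.030841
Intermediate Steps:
(-12068 + H)/(P + 32129) = (-12068 + 12899)/(-5184 + 32129) = 831/26945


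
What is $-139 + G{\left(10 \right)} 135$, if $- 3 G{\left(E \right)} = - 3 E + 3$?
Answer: $1076$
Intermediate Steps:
$G{\left(E \right)} = -1 + E$ ($G{\left(E \right)} = - \frac{- 3 E + 3}{3} = - \frac{3 - 3 E}{3} = -1 + E$)
$-139 + G{\left(10 \right)} 135 = -139 + \left(-1 + 10\right) 135 = -139 + 9 \cdot 135 = -139 + 1215 = 1076$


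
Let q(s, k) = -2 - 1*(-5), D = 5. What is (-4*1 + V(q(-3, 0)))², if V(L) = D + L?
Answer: 16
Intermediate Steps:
q(s, k) = 3 (q(s, k) = -2 + 5 = 3)
V(L) = 5 + L
(-4*1 + V(q(-3, 0)))² = (-4*1 + (5 + 3))² = (-4 + 8)² = 4² = 16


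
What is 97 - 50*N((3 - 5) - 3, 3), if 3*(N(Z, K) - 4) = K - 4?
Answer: -259/3 ≈ -86.333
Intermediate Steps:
N(Z, K) = 8/3 + K/3 (N(Z, K) = 4 + (K - 4)/3 = 4 + (-4 + K)/3 = 4 + (-4/3 + K/3) = 8/3 + K/3)
97 - 50*N((3 - 5) - 3, 3) = 97 - 50*(8/3 + (1/3)*3) = 97 - 50*(8/3 + 1) = 97 - 50*11/3 = 97 - 550/3 = -259/3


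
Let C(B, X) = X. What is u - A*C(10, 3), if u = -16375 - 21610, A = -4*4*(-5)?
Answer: -38225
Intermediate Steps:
A = 80 (A = -16*(-5) = 80)
u = -37985
u - A*C(10, 3) = -37985 - 80*3 = -37985 - 1*240 = -37985 - 240 = -38225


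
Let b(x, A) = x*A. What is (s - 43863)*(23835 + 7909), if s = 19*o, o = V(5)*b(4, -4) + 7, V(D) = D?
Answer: -1436416000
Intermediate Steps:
b(x, A) = A*x
o = -73 (o = 5*(-4*4) + 7 = 5*(-16) + 7 = -80 + 7 = -73)
s = -1387 (s = 19*(-73) = -1387)
(s - 43863)*(23835 + 7909) = (-1387 - 43863)*(23835 + 7909) = -45250*31744 = -1436416000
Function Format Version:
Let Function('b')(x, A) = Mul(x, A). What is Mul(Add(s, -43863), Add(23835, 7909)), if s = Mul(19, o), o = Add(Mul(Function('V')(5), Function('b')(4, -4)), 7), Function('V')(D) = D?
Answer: -1436416000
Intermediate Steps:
Function('b')(x, A) = Mul(A, x)
o = -73 (o = Add(Mul(5, Mul(-4, 4)), 7) = Add(Mul(5, -16), 7) = Add(-80, 7) = -73)
s = -1387 (s = Mul(19, -73) = -1387)
Mul(Add(s, -43863), Add(23835, 7909)) = Mul(Add(-1387, -43863), Add(23835, 7909)) = Mul(-45250, 31744) = -1436416000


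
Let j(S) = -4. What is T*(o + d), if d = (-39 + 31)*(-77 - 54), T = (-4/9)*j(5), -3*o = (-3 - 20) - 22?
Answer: 17008/9 ≈ 1889.8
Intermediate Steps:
o = 15 (o = -((-3 - 20) - 22)/3 = -(-23 - 22)/3 = -⅓*(-45) = 15)
T = 16/9 (T = -4/9*(-4) = 16/9 ≈ 1.7778)
d = 1048 (d = -8*(-131) = 1048)
T*(o + d) = 16*(15 + 1048)/9 = (16/9)*1063 = 17008/9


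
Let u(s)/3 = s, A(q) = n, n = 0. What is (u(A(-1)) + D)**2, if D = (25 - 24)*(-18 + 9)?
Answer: 81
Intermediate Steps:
A(q) = 0
u(s) = 3*s
D = -9 (D = 1*(-9) = -9)
(u(A(-1)) + D)**2 = (3*0 - 9)**2 = (0 - 9)**2 = (-9)**2 = 81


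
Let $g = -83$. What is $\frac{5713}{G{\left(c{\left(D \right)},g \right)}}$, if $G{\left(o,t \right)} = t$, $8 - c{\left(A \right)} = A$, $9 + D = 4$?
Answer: $- \frac{5713}{83} \approx -68.831$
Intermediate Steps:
$D = -5$ ($D = -9 + 4 = -5$)
$c{\left(A \right)} = 8 - A$
$\frac{5713}{G{\left(c{\left(D \right)},g \right)}} = \frac{5713}{-83} = 5713 \left(- \frac{1}{83}\right) = - \frac{5713}{83}$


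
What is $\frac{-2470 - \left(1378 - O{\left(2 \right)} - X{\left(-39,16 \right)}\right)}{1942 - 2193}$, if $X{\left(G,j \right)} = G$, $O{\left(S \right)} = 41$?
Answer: $\frac{3846}{251} \approx 15.323$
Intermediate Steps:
$\frac{-2470 - \left(1378 - O{\left(2 \right)} - X{\left(-39,16 \right)}\right)}{1942 - 2193} = \frac{-2470 + \left(\left(41 - 39\right) - 1378\right)}{1942 - 2193} = \frac{-2470 + \left(2 - 1378\right)}{1942 - 2193} = \frac{-2470 - 1376}{-251} = \left(-3846\right) \left(- \frac{1}{251}\right) = \frac{3846}{251}$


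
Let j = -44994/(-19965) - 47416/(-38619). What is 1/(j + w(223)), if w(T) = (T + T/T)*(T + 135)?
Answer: 257009445/20610996174682 ≈ 1.2470e-5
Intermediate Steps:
j = 894761242/257009445 (j = -44994*(-1/19965) - 47416*(-1/38619) = 14998/6655 + 47416/38619 = 894761242/257009445 ≈ 3.4814)
w(T) = (1 + T)*(135 + T) (w(T) = (T + 1)*(135 + T) = (1 + T)*(135 + T))
1/(j + w(223)) = 1/(894761242/257009445 + (135 + 223² + 136*223)) = 1/(894761242/257009445 + (135 + 49729 + 30328)) = 1/(894761242/257009445 + 80192) = 1/(20610996174682/257009445) = 257009445/20610996174682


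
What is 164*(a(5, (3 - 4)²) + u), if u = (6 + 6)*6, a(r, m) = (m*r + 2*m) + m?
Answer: 13120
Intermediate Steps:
a(r, m) = 3*m + m*r (a(r, m) = (2*m + m*r) + m = 3*m + m*r)
u = 72 (u = 12*6 = 72)
164*(a(5, (3 - 4)²) + u) = 164*((3 - 4)²*(3 + 5) + 72) = 164*((-1)²*8 + 72) = 164*(1*8 + 72) = 164*(8 + 72) = 164*80 = 13120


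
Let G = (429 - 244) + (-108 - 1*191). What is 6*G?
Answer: -684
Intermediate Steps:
G = -114 (G = 185 + (-108 - 191) = 185 - 299 = -114)
6*G = 6*(-114) = -684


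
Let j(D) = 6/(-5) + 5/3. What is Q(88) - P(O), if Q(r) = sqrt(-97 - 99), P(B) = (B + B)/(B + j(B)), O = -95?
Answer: -1425/709 + 14*I ≈ -2.0099 + 14.0*I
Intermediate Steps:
j(D) = 7/15 (j(D) = 6*(-1/5) + 5*(1/3) = -6/5 + 5/3 = 7/15)
P(B) = 2*B/(7/15 + B) (P(B) = (B + B)/(B + 7/15) = (2*B)/(7/15 + B) = 2*B/(7/15 + B))
Q(r) = 14*I (Q(r) = sqrt(-196) = 14*I)
Q(88) - P(O) = 14*I - 30*(-95)/(7 + 15*(-95)) = 14*I - 30*(-95)/(7 - 1425) = 14*I - 30*(-95)/(-1418) = 14*I - 30*(-95)*(-1)/1418 = 14*I - 1*1425/709 = 14*I - 1425/709 = -1425/709 + 14*I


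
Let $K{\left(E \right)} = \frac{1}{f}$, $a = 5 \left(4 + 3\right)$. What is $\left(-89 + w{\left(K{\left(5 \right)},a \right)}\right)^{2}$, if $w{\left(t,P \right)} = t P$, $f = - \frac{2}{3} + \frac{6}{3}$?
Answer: $\frac{63001}{16} \approx 3937.6$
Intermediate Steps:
$a = 35$ ($a = 5 \cdot 7 = 35$)
$f = \frac{4}{3}$ ($f = \left(-2\right) \frac{1}{3} + 6 \cdot \frac{1}{3} = - \frac{2}{3} + 2 = \frac{4}{3} \approx 1.3333$)
$K{\left(E \right)} = \frac{3}{4}$ ($K{\left(E \right)} = \frac{1}{\frac{4}{3}} = \frac{3}{4}$)
$w{\left(t,P \right)} = P t$
$\left(-89 + w{\left(K{\left(5 \right)},a \right)}\right)^{2} = \left(-89 + 35 \cdot \frac{3}{4}\right)^{2} = \left(-89 + \frac{105}{4}\right)^{2} = \left(- \frac{251}{4}\right)^{2} = \frac{63001}{16}$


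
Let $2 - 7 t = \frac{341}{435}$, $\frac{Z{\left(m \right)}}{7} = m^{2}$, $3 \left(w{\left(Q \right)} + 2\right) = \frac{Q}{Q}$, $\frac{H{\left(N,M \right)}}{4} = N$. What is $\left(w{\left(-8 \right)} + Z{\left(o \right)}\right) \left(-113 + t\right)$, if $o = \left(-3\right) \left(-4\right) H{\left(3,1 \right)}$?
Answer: $- \frac{149601803756}{9135} \approx -1.6377 \cdot 10^{7}$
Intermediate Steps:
$H{\left(N,M \right)} = 4 N$
$w{\left(Q \right)} = - \frac{5}{3}$ ($w{\left(Q \right)} = -2 + \frac{Q \frac{1}{Q}}{3} = -2 + \frac{1}{3} \cdot 1 = -2 + \frac{1}{3} = - \frac{5}{3}$)
$o = 144$ ($o = \left(-3\right) \left(-4\right) 4 \cdot 3 = 12 \cdot 12 = 144$)
$Z{\left(m \right)} = 7 m^{2}$
$t = \frac{529}{3045}$ ($t = \frac{2}{7} - \frac{341 \cdot \frac{1}{435}}{7} = \frac{2}{7} - \frac{341}{3045} = \frac{529}{3045} \approx 0.17373$)
$\left(w{\left(-8 \right)} + Z{\left(o \right)}\right) \left(-113 + t\right) = \left(- \frac{5}{3} + 7 \cdot 144^{2}\right) \left(-113 + \frac{529}{3045}\right) = \left(- \frac{5}{3} + 7 \cdot 20736\right) \left(- \frac{343556}{3045}\right) = \left(- \frac{5}{3} + 145152\right) \left(- \frac{343556}{3045}\right) = \frac{435451}{3} \left(- \frac{343556}{3045}\right) = - \frac{149601803756}{9135}$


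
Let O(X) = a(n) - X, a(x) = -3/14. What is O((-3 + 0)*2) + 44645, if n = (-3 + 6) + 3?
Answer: 625111/14 ≈ 44651.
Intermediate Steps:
n = 6 (n = 3 + 3 = 6)
a(x) = -3/14 (a(x) = -3*1/14 = -3/14)
O(X) = -3/14 - X
O((-3 + 0)*2) + 44645 = (-3/14 - (-3 + 0)*2) + 44645 = (-3/14 - (-3)*2) + 44645 = (-3/14 - 1*(-6)) + 44645 = (-3/14 + 6) + 44645 = 81/14 + 44645 = 625111/14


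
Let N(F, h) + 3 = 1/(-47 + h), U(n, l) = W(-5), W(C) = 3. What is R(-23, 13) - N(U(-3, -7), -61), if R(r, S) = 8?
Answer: 1189/108 ≈ 11.009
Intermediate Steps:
U(n, l) = 3
N(F, h) = -3 + 1/(-47 + h)
R(-23, 13) - N(U(-3, -7), -61) = 8 - (142 - 3*(-61))/(-47 - 61) = 8 - (142 + 183)/(-108) = 8 - (-1)*325/108 = 8 - 1*(-325/108) = 8 + 325/108 = 1189/108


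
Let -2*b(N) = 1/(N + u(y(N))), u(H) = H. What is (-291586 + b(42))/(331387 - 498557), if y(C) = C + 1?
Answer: 49569621/28418900 ≈ 1.7442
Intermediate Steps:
y(C) = 1 + C
b(N) = -1/(2*(1 + 2*N)) (b(N) = -1/(2*(N + (1 + N))) = -1/(2*(1 + 2*N)))
(-291586 + b(42))/(331387 - 498557) = (-291586 - 1/(2 + 4*42))/(331387 - 498557) = (-291586 - 1/(2 + 168))/(-167170) = (-291586 - 1/170)*(-1/167170) = -49569621/170*(-1/167170) = 49569621/28418900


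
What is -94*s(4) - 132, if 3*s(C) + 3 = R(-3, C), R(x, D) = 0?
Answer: -38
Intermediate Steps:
s(C) = -1 (s(C) = -1 + (⅓)*0 = -1 + 0 = -1)
-94*s(4) - 132 = -94*(-1) - 132 = 94 - 132 = -38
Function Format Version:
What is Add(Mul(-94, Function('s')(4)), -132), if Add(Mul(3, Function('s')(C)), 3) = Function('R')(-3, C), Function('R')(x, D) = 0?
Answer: -38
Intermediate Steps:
Function('s')(C) = -1 (Function('s')(C) = Add(-1, Mul(Rational(1, 3), 0)) = Add(-1, 0) = -1)
Add(Mul(-94, Function('s')(4)), -132) = Add(Mul(-94, -1), -132) = Add(94, -132) = -38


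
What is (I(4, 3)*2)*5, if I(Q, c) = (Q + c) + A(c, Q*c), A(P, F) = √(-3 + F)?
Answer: 100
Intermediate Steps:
I(Q, c) = Q + c + √(-3 + Q*c) (I(Q, c) = (Q + c) + √(-3 + Q*c) = Q + c + √(-3 + Q*c))
(I(4, 3)*2)*5 = ((4 + 3 + √(-3 + 4*3))*2)*5 = ((4 + 3 + √(-3 + 12))*2)*5 = ((4 + 3 + √9)*2)*5 = ((4 + 3 + 3)*2)*5 = (10*2)*5 = 20*5 = 100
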